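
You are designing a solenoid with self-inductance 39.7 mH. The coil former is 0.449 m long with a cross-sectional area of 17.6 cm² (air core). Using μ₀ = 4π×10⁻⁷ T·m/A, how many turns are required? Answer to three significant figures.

A = 17.6 cm² = 1.760×10^-3 m².
From L = μ₀N²A/ℓ, N = √(Lℓ / (μ₀A)).
N = √[(3.970×10^-2)(0.449) / ((4π×10⁻⁷)×1.760×10^-3)] = √(8.060×10^6) ≈ 2838.9.

N ≈ 2840 turns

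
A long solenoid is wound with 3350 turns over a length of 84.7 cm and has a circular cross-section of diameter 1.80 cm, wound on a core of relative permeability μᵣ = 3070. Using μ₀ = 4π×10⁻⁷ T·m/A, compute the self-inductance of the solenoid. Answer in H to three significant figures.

L ≈ 13.0 H

A = π(d/2)² = π(9.000×10^-3 m)² = 2.5447×10^-4 m².
For a long solenoid, L = μ₀μᵣN²A/ℓ.
L = (4π×10⁻⁷)(3070)(3350)²(2.5447×10^-4)/(0.847 m) = 13.01 H.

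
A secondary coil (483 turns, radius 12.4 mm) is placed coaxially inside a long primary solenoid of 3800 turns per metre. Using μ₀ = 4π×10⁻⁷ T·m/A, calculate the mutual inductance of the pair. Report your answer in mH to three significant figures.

M ≈ 1.11 mH

The outer solenoid produces a uniform field B₁ = μ₀n₁I₁ across the inner coil,
so the flux linkage is N₂Φ = N₂B₁A₂ = μ₀n₁N₂A₂·I₁, giving M = μ₀n₁N₂A₂.
A₂ = πr² = π(1.240×10^-2 m)² = 4.831×10^-4 m².
M = (4π×10⁻⁷)(3800)(483)(4.831×10^-4) = 1.114×10^-3 H.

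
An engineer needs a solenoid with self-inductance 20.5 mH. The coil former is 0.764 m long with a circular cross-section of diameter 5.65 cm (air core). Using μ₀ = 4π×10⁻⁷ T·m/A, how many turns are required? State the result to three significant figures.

N ≈ 2230 turns

A = π(d/2)² = π(2.825×10^-2 m)² = 2.507×10^-3 m².
From L = μ₀N²A/ℓ, N = √(Lℓ / (μ₀A)).
N = √[(2.050×10^-2)(0.764) / ((4π×10⁻⁷)×2.507×10^-3)] = √(4.971×10^6) ≈ 2229.6.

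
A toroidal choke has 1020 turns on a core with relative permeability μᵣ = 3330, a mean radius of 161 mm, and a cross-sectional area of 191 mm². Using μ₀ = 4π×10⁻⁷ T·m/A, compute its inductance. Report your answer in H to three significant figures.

L ≈ 0.822 H

For a thin toroid, L = μ₀μᵣN²A/(2πR).
L = (4π×10⁻⁷)(3330)(1020)²(1.910×10^-4) / (2π×0.161 m) = 0.822 H.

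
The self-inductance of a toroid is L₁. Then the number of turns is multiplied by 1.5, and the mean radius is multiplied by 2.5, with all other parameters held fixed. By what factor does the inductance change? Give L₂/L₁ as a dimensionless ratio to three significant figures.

L₂/L₁ = 0.900

For a toroid, L ∝ μᵣN²A/R.
L₂/L₁ = (1.5)^2 × (2.5)^-1 = 0.900.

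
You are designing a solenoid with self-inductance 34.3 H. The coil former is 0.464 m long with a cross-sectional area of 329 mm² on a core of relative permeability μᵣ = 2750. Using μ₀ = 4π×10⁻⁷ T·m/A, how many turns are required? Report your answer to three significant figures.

A = 329 mm² = 3.290×10^-4 m².
From L = μ₀μᵣN²A/ℓ, N = √(Lℓ / (μ₀μᵣA)).
N = √[(34.3)(0.464) / ((4π×10⁻⁷)(2750)×3.290×10^-4)] = √(1.400×10^7) ≈ 3741.4.

N ≈ 3740 turns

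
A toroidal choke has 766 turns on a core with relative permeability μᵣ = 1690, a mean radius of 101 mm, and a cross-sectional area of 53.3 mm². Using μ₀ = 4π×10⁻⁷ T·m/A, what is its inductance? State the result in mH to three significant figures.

L ≈ 105 mH

For a thin toroid, L = μ₀μᵣN²A/(2πR).
L = (4π×10⁻⁷)(1690)(766)²(5.330×10^-5) / (2π×0.101 m) = 0.1047 H.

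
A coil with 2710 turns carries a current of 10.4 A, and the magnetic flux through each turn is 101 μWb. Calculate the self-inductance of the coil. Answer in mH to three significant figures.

Self-inductance is defined by L = NΦ_B/I (flux linkage over current).
L = (2710)(1.010×10^-4 Wb)/(10.4 A) = 2.632×10^-2 H.

L ≈ 26.3 mH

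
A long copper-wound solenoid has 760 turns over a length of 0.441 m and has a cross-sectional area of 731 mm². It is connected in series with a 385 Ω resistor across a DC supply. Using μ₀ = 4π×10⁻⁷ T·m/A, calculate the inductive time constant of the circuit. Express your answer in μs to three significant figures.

A = 731 mm² = 7.310×10^-4 m².
L = μ₀N²A/ℓ = (4π×10⁻⁷)(760)²(7.310×10^-4)/(0.441) = 1.203×10^-3 H.
τ = L/R = (1.203×10^-3)/(385) = 3.125×10^-6 s.

τ ≈ 3.13 μs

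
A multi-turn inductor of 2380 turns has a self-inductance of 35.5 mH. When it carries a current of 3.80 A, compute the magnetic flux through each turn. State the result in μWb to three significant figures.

Φ_B ≈ 56.7 μWb

From L = NΦ_B/I, the flux per turn is Φ_B = LI/N.
Φ_B = (3.550×10^-2 H)(3.80 A)/2380 = 5.668×10^-5 Wb.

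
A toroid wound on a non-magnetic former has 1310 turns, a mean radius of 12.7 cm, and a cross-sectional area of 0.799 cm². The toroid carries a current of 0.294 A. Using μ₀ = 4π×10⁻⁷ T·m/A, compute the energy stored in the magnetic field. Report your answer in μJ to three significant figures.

L = μ₀N²A/(2πR) = (4π×10⁻⁷)(1310)²(7.990×10^-5)/(2π×0.127) = 2.159×10^-4 H.
U = ½LI² = ½(2.159×10^-4)(0.294)² = 9.332×10^-6 J.

U ≈ 9.33 μJ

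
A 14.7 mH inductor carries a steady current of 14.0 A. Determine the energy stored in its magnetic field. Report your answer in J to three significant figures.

Stored magnetic energy: U = ½LI².
U = ½(1.470×10^-2 H)(14.0 A)² = 1.441 J.

U ≈ 1.44 J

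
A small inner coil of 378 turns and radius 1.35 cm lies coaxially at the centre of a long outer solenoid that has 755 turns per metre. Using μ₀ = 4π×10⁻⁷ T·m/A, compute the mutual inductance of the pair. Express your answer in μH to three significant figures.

M ≈ 205 μH

The outer solenoid produces a uniform field B₁ = μ₀n₁I₁ across the inner coil,
so the flux linkage is N₂Φ = N₂B₁A₂ = μ₀n₁N₂A₂·I₁, giving M = μ₀n₁N₂A₂.
A₂ = πr² = π(1.350×10^-2 m)² = 5.726×10^-4 m².
M = (4π×10⁻⁷)(755)(378)(5.726×10^-4) = 2.053×10^-4 H.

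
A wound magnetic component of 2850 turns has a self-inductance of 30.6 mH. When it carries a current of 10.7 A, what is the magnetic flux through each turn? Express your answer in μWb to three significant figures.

Φ_B ≈ 115 μWb

From L = NΦ_B/I, the flux per turn is Φ_B = LI/N.
Φ_B = (3.060×10^-2 H)(10.7 A)/2850 = 1.149×10^-4 Wb.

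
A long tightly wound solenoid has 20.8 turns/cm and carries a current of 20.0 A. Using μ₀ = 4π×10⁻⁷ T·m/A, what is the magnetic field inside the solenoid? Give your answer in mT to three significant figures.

Inside a long solenoid, B = μ₀nI.
B = (4π×10⁻⁷)(2.080×10^3 m⁻¹)(20.0 A) = 5.228×10^-2 T.

B ≈ 52.3 mT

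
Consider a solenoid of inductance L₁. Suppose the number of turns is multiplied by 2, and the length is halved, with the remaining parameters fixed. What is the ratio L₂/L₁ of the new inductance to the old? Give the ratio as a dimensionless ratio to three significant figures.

For a solenoid, L ∝ μᵣN²A/ℓ.
L₂/L₁ = (2)^2 × (0.5)^-1 = 8.00.

L₂/L₁ = 8.00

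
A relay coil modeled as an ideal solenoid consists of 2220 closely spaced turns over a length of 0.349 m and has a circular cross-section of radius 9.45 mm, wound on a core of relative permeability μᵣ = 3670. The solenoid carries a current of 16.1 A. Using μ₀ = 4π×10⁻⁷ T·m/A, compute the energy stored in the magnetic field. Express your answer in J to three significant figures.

U ≈ 2370 J

A = πr² = π(9.450×10^-3 m)² = 2.806×10^-4 m².
L = μ₀μᵣN²A/ℓ = (4π×10⁻⁷)(3670)(2220)²(2.806×10^-4)/(0.349) = 18.27 H.
U = ½LI² = ½(18.27)(16.1)² = 2.368×10^3 J.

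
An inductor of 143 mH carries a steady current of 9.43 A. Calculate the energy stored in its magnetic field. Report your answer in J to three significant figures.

U ≈ 6.36 J

Stored magnetic energy: U = ½LI².
U = ½(0.143 H)(9.43 A)² = 6.358 J.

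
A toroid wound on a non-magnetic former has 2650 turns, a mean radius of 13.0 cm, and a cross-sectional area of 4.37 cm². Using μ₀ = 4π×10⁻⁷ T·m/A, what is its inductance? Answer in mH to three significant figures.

For a thin toroid, L = μ₀N²A/(2πR).
L = (4π×10⁻⁷)(2650)²(4.370×10^-4) / (2π×0.13 m) = 4.721×10^-3 H.

L ≈ 4.72 mH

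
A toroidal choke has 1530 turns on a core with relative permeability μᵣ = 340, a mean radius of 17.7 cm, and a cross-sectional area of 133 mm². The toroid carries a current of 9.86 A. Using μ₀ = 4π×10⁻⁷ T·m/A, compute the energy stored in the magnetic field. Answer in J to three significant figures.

U ≈ 5.81 J

L = μ₀μᵣN²A/(2πR) = (4π×10⁻⁷)(340)(1530)²(1.330×10^-4)/(2π×0.177) = 0.1196 H.
U = ½LI² = ½(0.1196)(9.86)² = 5.814 J.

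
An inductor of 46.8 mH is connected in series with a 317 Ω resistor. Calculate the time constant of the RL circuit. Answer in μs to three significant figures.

τ = L/R = (4.680×10^-2 H)/(317 Ω) = 1.476×10^-4 s.

τ ≈ 148 μs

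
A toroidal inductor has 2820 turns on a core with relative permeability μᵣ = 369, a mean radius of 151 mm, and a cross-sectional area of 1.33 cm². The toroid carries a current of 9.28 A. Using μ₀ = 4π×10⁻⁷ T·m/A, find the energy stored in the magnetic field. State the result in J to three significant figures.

L = μ₀μᵣN²A/(2πR) = (4π×10⁻⁷)(369)(2820)²(1.330×10^-4)/(2π×0.151) = 0.5169 H.
U = ½LI² = ½(0.5169)(9.28)² = 22.26 J.

U ≈ 22.3 J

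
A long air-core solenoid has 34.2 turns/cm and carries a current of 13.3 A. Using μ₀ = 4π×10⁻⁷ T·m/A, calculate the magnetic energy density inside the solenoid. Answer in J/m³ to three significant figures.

u ≈ 1300 J/m³

B = μ₀nI = (4π×10⁻⁷)(3.420×10^3)(13.3) = 5.716×10^-2 T.
u = B²/(2μ₀) = (5.716×10^-2)²/(2×4π×10⁻⁷) = 1.300×10^3 J/m³.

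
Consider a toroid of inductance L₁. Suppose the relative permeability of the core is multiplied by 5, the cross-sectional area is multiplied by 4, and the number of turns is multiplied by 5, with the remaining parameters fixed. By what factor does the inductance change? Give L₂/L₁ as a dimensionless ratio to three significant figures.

L₂/L₁ = 500

For a toroid, L ∝ μᵣN²A/R.
L₂/L₁ = (5) × (4) × (5)^2 = 500.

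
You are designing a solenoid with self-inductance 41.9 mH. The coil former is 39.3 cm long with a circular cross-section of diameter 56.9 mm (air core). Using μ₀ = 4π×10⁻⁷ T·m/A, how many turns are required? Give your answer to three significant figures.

A = π(d/2)² = π(2.845×10^-2 m)² = 2.543×10^-3 m².
From L = μ₀N²A/ℓ, N = √(Lℓ / (μ₀A)).
N = √[(4.190×10^-2)(0.393) / ((4π×10⁻⁷)×2.543×10^-3)] = √(5.153×10^6) ≈ 2270.1.

N ≈ 2270 turns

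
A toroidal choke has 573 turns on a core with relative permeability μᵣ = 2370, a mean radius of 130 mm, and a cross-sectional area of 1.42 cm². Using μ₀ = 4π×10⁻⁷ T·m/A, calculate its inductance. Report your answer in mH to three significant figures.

For a thin toroid, L = μ₀μᵣN²A/(2πR).
L = (4π×10⁻⁷)(2370)(573)²(1.420×10^-4) / (2π×0.13 m) = 0.17 H.

L ≈ 170 mH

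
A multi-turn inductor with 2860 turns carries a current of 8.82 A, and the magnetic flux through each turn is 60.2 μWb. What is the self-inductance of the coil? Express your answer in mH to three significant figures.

L ≈ 19.5 mH

Self-inductance is defined by L = NΦ_B/I (flux linkage over current).
L = (2860)(6.020×10^-5 Wb)/(8.82 A) = 1.952×10^-2 H.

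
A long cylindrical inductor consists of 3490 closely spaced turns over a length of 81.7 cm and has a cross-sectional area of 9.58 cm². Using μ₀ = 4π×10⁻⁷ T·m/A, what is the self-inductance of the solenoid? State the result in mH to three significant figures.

A = 9.58 cm² = 9.580×10^-4 m².
For a long solenoid, L = μ₀N²A/ℓ.
L = (4π×10⁻⁷)(3490)²(9.580×10^-4)/(0.817 m) = 1.7948×10^-2 H.

L ≈ 17.9 mH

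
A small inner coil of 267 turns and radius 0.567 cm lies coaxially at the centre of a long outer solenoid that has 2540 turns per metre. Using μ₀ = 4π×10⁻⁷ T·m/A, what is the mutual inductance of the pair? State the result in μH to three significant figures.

M ≈ 86.1 μH

The outer solenoid produces a uniform field B₁ = μ₀n₁I₁ across the inner coil,
so the flux linkage is N₂Φ = N₂B₁A₂ = μ₀n₁N₂A₂·I₁, giving M = μ₀n₁N₂A₂.
A₂ = πr² = π(5.670×10^-3 m)² = 1.010×10^-4 m².
M = (4π×10⁻⁷)(2540)(267)(1.010×10^-4) = 8.607×10^-5 H.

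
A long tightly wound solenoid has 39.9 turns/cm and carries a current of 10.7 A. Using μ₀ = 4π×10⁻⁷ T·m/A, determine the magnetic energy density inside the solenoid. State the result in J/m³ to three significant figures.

B = μ₀nI = (4π×10⁻⁷)(3.990×10^3)(10.7) = 5.36496×10^-2 T.
u = B²/(2μ₀) = (5.36496×10^-2)²/(2×4π×10⁻⁷) = 1.145×10^3 J/m³.

u ≈ 1150 J/m³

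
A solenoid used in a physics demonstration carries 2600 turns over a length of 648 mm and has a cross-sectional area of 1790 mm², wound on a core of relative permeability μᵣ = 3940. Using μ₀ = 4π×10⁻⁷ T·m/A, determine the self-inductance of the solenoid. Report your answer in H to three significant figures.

L ≈ 92.5 H

A = 1790 mm² = 1.790×10^-3 m².
For a long solenoid, L = μ₀μᵣN²A/ℓ.
L = (4π×10⁻⁷)(3940)(2600)²(1.790×10^-3)/(0.648 m) = 92.46 H.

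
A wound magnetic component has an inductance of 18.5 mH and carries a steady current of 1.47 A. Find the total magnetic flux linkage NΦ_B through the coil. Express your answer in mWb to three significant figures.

From L = NΦ_B/I, the flux linkage is NΦ_B = LI.
NΦ_B = (1.850×10^-2 H)(1.47 A) = 2.719×10^-2 Wb.

NΦ_B ≈ 27.2 mWb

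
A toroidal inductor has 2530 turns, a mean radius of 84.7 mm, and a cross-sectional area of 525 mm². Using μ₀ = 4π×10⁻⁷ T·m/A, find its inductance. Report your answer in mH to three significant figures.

L ≈ 7.94 mH

For a thin toroid, L = μ₀N²A/(2πR).
L = (4π×10⁻⁷)(2530)²(5.250×10^-4) / (2π×8.470×10^-2 m) = 7.935×10^-3 H.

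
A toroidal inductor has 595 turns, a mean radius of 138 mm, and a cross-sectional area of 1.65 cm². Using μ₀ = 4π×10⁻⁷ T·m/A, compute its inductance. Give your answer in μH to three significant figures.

L ≈ 84.7 μH

For a thin toroid, L = μ₀N²A/(2πR).
L = (4π×10⁻⁷)(595)²(1.650×10^-4) / (2π×0.138 m) = 8.466×10^-5 H.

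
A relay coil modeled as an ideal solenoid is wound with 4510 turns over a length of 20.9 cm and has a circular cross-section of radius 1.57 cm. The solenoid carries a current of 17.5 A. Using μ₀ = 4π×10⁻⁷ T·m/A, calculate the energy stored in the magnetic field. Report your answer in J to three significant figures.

U ≈ 14.5 J

A = πr² = π(1.570×10^-2 m)² = 7.744×10^-4 m².
L = μ₀N²A/ℓ = (4π×10⁻⁷)(4510)²(7.744×10^-4)/(0.209) = 9.470×10^-2 H.
U = ½LI² = ½(9.470×10^-2)(17.5)² = 14.5 J.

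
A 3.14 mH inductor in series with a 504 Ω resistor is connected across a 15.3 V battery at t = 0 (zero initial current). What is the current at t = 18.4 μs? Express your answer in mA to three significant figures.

τ = L/R = 3.140×10^-3/504 = 6.230×10^-6 s; final current I_∞ = ε/R = 15.3/504 = 3.036×10^-2 A.
I(t) = I_∞(1 − e^(−t/τ)) with t/τ = 2.953.
I = (3.036×10^-2)(1 − e^(−2.953)) = 2.877×10^-2 A.

I ≈ 28.8 mA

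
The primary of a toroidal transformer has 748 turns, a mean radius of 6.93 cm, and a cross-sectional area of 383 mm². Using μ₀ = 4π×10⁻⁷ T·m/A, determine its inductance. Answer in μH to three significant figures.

For a thin toroid, L = μ₀N²A/(2πR).
L = (4π×10⁻⁷)(748)²(3.830×10^-4) / (2π×6.930×10^-2 m) = 6.184×10^-4 H.

L ≈ 618 μH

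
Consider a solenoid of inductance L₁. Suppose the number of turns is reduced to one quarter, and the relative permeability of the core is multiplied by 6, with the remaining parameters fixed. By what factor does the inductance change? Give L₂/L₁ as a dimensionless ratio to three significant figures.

For a solenoid, L ∝ μᵣN²A/ℓ.
L₂/L₁ = (0.25)^2 × (6) = 0.375.

L₂/L₁ = 0.375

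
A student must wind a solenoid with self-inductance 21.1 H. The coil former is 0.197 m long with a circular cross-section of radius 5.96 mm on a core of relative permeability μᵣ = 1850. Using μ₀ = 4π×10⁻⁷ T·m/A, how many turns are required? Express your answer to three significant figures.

N ≈ 4000 turns

A = πr² = π(5.960×10^-3 m)² = 1.116×10^-4 m².
From L = μ₀μᵣN²A/ℓ, N = √(Lℓ / (μ₀μᵣA)).
N = √[(21.1)(0.197) / ((4π×10⁻⁷)(1850)×1.116×10^-4)] = √(1.602×10^7) ≈ 4002.8.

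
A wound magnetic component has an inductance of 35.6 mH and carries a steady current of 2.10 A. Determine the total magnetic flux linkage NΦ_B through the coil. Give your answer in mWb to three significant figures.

NΦ_B ≈ 74.8 mWb

From L = NΦ_B/I, the flux linkage is NΦ_B = LI.
NΦ_B = (3.560×10^-2 H)(2.10 A) = 7.476×10^-2 Wb.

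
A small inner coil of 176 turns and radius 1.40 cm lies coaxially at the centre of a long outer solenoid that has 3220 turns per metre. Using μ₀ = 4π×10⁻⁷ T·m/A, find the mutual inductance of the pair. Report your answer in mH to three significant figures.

The outer solenoid produces a uniform field B₁ = μ₀n₁I₁ across the inner coil,
so the flux linkage is N₂Φ = N₂B₁A₂ = μ₀n₁N₂A₂·I₁, giving M = μ₀n₁N₂A₂.
A₂ = πr² = π(1.400×10^-2 m)² = 6.158×10^-4 m².
M = (4π×10⁻⁷)(3220)(176)(6.158×10^-4) = 4.385×10^-4 H.

M ≈ 0.439 mH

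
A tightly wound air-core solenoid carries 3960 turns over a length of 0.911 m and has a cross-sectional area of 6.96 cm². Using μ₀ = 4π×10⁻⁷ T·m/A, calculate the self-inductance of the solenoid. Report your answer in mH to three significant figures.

L ≈ 15.1 mH

A = 6.96 cm² = 6.960×10^-4 m².
For a long solenoid, L = μ₀N²A/ℓ.
L = (4π×10⁻⁷)(3960)²(6.960×10^-4)/(0.911 m) = 1.506×10^-2 H.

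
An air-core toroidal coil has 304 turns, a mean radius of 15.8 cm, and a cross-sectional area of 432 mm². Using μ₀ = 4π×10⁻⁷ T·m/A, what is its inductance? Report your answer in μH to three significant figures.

For a thin toroid, L = μ₀N²A/(2πR).
L = (4π×10⁻⁷)(304)²(4.320×10^-4) / (2π×0.158 m) = 5.054×10^-5 H.

L ≈ 50.5 μH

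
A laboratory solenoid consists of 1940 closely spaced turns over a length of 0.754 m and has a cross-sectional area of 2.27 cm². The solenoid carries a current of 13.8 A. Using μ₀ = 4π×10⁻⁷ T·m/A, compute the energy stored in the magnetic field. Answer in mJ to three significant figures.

A = 2.27 cm² = 2.270×10^-4 m².
L = μ₀N²A/ℓ = (4π×10⁻⁷)(1940)²(2.270×10^-4)/(0.754) = 1.424×10^-3 H.
U = ½LI² = ½(1.424×10^-3)(13.8)² = 0.1356 J.

U ≈ 136 mJ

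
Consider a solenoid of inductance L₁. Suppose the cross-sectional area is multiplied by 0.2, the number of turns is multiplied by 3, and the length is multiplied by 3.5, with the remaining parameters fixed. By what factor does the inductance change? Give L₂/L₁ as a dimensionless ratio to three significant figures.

For a solenoid, L ∝ μᵣN²A/ℓ.
L₂/L₁ = (0.2) × (3)^2 × (3.5)^-1 = 0.514.

L₂/L₁ = 0.514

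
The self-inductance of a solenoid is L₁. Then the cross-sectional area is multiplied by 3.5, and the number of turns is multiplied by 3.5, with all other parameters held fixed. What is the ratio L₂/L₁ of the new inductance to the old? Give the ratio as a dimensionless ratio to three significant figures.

L₂/L₁ = 42.9

For a solenoid, L ∝ μᵣN²A/ℓ.
L₂/L₁ = (3.5) × (3.5)^2 = 42.9.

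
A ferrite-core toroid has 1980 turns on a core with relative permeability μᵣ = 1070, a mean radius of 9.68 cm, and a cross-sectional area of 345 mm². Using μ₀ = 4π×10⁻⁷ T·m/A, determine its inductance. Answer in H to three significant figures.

L ≈ 2.99 H

For a thin toroid, L = μ₀μᵣN²A/(2πR).
L = (4π×10⁻⁷)(1070)(1980)²(3.450×10^-4) / (2π×9.680×10^-2 m) = 2.99 H.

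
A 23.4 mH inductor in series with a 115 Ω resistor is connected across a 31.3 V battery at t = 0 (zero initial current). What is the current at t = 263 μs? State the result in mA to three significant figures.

τ = L/R = 2.340×10^-2/115 = 2.0348×10^-4 s; final current I_∞ = ε/R = 31.3/115 = 0.2722 A.
I(t) = I_∞(1 − e^(−t/τ)) with t/τ = 1.293.
I = (0.2722)(1 − e^(−1.293)) = 0.1974 A.

I ≈ 197 mA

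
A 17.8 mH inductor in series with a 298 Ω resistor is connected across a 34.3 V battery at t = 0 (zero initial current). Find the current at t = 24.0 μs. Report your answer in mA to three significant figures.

τ = L/R = 1.780×10^-2/298 = 5.973×10^-5 s; final current I_∞ = ε/R = 34.3/298 = 0.1151 A.
I(t) = I_∞(1 − e^(−t/τ)) with t/τ = 0.402.
I = (0.1151)(1 − e^(−0.402)) = 3.808×10^-2 A.

I ≈ 38.1 mA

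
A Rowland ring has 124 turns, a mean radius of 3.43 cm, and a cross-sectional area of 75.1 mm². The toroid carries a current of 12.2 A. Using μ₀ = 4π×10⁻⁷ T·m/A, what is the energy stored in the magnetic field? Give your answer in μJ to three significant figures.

L = μ₀N²A/(2πR) = (4π×10⁻⁷)(124)²(7.510×10^-5)/(2π×3.430×10^-2) = 6.733×10^-6 H.
U = ½LI² = ½(6.733×10^-6)(12.2)² = 5.011×10^-4 J.

U ≈ 501 μJ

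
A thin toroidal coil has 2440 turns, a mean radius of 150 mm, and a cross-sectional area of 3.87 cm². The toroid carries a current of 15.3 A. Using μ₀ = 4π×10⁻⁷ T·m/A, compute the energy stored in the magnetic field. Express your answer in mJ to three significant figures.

U ≈ 360 mJ

L = μ₀N²A/(2πR) = (4π×10⁻⁷)(2440)²(3.870×10^-4)/(2π×0.15) = 3.072×10^-3 H.
U = ½LI² = ½(3.072×10^-3)(15.3)² = 0.3596 J.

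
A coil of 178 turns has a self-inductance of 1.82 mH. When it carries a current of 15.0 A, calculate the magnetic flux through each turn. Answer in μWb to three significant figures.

From L = NΦ_B/I, the flux per turn is Φ_B = LI/N.
Φ_B = (1.820×10^-3 H)(15.0 A)/178 = 1.534×10^-4 Wb.

Φ_B ≈ 153 μWb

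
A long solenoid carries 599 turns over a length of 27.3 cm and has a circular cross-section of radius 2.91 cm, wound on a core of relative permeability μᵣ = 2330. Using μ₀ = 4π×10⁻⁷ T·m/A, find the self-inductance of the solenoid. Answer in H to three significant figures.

L ≈ 10.2 H

A = πr² = π(2.910×10^-2 m)² = 2.660×10^-3 m².
For a long solenoid, L = μ₀μᵣN²A/ℓ.
L = (4π×10⁻⁷)(2330)(599)²(2.660×10^-3)/(0.273 m) = 10.24 H.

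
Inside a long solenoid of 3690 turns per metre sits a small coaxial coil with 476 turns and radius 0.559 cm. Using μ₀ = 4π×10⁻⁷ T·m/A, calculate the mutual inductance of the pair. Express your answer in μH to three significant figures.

The outer solenoid produces a uniform field B₁ = μ₀n₁I₁ across the inner coil,
so the flux linkage is N₂Φ = N₂B₁A₂ = μ₀n₁N₂A₂·I₁, giving M = μ₀n₁N₂A₂.
A₂ = πr² = π(5.590×10^-3 m)² = 9.817×10^-5 m².
M = (4π×10⁻⁷)(3690)(476)(9.817×10^-5) = 2.167×10^-4 H.

M ≈ 217 μH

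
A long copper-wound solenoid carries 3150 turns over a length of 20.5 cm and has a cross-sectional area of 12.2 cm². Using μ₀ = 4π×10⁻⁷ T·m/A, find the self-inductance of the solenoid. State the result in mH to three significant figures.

L ≈ 74.2 mH

A = 12.2 cm² = 1.220×10^-3 m².
For a long solenoid, L = μ₀N²A/ℓ.
L = (4π×10⁻⁷)(3150)²(1.220×10^-3)/(0.205 m) = 7.421×10^-2 H.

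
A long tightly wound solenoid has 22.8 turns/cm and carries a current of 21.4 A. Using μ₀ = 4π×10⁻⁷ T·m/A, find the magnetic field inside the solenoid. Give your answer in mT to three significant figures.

B ≈ 61.3 mT

Inside a long solenoid, B = μ₀nI.
B = (4π×10⁻⁷)(2.280×10^3 m⁻¹)(21.4 A) = 6.131×10^-2 T.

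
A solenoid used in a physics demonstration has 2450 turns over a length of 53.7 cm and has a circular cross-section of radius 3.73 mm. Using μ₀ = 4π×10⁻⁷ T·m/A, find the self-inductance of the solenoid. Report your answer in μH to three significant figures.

L ≈ 614 μH

A = πr² = π(3.730×10^-3 m)² = 4.371×10^-5 m².
For a long solenoid, L = μ₀N²A/ℓ.
L = (4π×10⁻⁷)(2450)²(4.371×10^-5)/(0.537 m) = 6.140×10^-4 H.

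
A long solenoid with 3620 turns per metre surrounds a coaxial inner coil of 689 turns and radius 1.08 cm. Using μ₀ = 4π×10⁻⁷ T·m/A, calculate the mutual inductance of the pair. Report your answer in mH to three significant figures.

M ≈ 1.15 mH

The outer solenoid produces a uniform field B₁ = μ₀n₁I₁ across the inner coil,
so the flux linkage is N₂Φ = N₂B₁A₂ = μ₀n₁N₂A₂·I₁, giving M = μ₀n₁N₂A₂.
A₂ = πr² = π(1.080×10^-2 m)² = 3.664×10^-4 m².
M = (4π×10⁻⁷)(3620)(689)(3.664×10^-4) = 1.149×10^-3 H.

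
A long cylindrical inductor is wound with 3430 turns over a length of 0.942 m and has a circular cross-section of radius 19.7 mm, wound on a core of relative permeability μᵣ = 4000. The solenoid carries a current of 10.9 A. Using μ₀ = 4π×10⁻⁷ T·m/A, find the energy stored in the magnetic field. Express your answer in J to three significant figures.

A = πr² = π(1.970×10^-2 m)² = 1.219×10^-3 m².
L = μ₀μᵣN²A/ℓ = (4π×10⁻⁷)(4000)(3430)²(1.219×10^-3)/(0.942) = 76.54 H.
U = ½LI² = ½(76.54)(10.9)² = 4.547×10^3 J.

U ≈ 4550 J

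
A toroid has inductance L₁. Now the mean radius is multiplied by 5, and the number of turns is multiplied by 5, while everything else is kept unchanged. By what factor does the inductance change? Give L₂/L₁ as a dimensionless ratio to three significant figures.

For a toroid, L ∝ μᵣN²A/R.
L₂/L₁ = (5)^-1 × (5)^2 = 5.00.

L₂/L₁ = 5.00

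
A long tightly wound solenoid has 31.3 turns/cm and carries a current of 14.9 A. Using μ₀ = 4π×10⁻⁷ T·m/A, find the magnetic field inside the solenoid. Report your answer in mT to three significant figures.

Inside a long solenoid, B = μ₀nI.
B = (4π×10⁻⁷)(3.130×10^3 m⁻¹)(14.9 A) = 5.861×10^-2 T.

B ≈ 58.6 mT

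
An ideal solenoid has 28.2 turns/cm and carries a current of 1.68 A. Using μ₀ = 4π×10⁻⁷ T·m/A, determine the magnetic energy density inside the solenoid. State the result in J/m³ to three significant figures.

B = μ₀nI = (4π×10⁻⁷)(2.820×10^3)(1.68) = 5.953×10^-3 T.
u = B²/(2μ₀) = (5.953×10^-3)²/(2×4π×10⁻⁷) = 14.1 J/m³.

u ≈ 14.1 J/m³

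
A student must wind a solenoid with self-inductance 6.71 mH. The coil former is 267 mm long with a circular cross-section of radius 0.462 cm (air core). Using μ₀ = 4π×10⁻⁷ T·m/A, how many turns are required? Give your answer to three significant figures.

A = πr² = π(4.620×10^-3 m)² = 6.706×10^-5 m².
From L = μ₀N²A/ℓ, N = √(Lℓ / (μ₀A)).
N = √[(6.710×10^-3)(0.267) / ((4π×10⁻⁷)×6.706×10^-5)] = √(2.126×10^7) ≈ 4611.0.

N ≈ 4610 turns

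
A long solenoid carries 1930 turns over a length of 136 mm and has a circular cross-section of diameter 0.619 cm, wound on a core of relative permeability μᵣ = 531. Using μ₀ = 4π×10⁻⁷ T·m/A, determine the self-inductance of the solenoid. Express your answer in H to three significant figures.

L ≈ 0.550 H

A = π(d/2)² = π(3.095×10^-3 m)² = 3.009×10^-5 m².
For a long solenoid, L = μ₀μᵣN²A/ℓ.
L = (4π×10⁻⁷)(531)(1930)²(3.009×10^-5)/(0.136 m) = 0.55 H.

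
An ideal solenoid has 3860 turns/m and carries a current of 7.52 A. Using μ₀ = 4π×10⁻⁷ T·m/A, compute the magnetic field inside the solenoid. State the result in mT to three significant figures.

B ≈ 36.5 mT

Inside a long solenoid, B = μ₀nI.
B = (4π×10⁻⁷)(3.860×10^3 m⁻¹)(7.52 A) = 3.648×10^-2 T.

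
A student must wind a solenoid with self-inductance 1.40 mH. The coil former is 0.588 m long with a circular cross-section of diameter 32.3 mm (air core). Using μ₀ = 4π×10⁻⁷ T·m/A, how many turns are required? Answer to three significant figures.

A = π(d/2)² = π(1.615×10^-2 m)² = 8.194×10^-4 m².
From L = μ₀N²A/ℓ, N = √(Lℓ / (μ₀A)).
N = √[(1.400×10^-3)(0.588) / ((4π×10⁻⁷)×8.194×10^-4)] = √(7.9947×10^5) ≈ 894.1.

N ≈ 894 turns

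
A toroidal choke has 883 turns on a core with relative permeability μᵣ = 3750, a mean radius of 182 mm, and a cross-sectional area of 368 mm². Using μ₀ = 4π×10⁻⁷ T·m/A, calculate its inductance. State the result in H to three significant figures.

L ≈ 1.18 H

For a thin toroid, L = μ₀μᵣN²A/(2πR).
L = (4π×10⁻⁷)(3750)(883)²(3.680×10^-4) / (2π×0.182 m) = 1.182 H.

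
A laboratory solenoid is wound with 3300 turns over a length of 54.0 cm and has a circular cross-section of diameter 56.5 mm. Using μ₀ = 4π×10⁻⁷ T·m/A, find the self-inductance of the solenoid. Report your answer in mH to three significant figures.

A = π(d/2)² = π(2.825×10^-2 m)² = 2.507×10^-3 m².
For a long solenoid, L = μ₀N²A/ℓ.
L = (4π×10⁻⁷)(3300)²(2.507×10^-3)/(0.54 m) = 6.354×10^-2 H.

L ≈ 63.5 mH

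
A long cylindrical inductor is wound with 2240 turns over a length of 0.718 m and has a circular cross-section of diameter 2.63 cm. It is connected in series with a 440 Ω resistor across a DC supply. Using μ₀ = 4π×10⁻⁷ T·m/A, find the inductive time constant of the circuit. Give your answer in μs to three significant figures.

A = π(d/2)² = π(1.315×10^-2 m)² = 5.433×10^-4 m².
L = μ₀N²A/ℓ = (4π×10⁻⁷)(2240)²(5.433×10^-4)/(0.718) = 4.771×10^-3 H.
τ = L/R = (4.771×10^-3)/(440) = 1.084×10^-5 s.

τ ≈ 10.8 μs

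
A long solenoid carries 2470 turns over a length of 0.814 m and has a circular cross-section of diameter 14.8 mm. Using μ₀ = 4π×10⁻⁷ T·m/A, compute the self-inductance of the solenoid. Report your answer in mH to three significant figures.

A = π(d/2)² = π(7.400×10^-3 m)² = 1.720×10^-4 m².
For a long solenoid, L = μ₀N²A/ℓ.
L = (4π×10⁻⁷)(2470)²(1.720×10^-4)/(0.814 m) = 1.620×10^-3 H.

L ≈ 1.62 mH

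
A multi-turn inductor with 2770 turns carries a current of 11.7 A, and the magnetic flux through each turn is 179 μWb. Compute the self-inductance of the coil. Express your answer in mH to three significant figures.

Self-inductance is defined by L = NΦ_B/I (flux linkage over current).
L = (2770)(1.790×10^-4 Wb)/(11.7 A) = 4.238×10^-2 H.

L ≈ 42.4 mH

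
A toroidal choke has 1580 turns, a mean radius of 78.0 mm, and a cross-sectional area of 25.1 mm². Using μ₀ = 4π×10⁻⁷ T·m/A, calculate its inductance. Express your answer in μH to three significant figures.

For a thin toroid, L = μ₀N²A/(2πR).
L = (4π×10⁻⁷)(1580)²(2.510×10^-5) / (2π×7.800×10^-2 m) = 1.607×10^-4 H.

L ≈ 161 μH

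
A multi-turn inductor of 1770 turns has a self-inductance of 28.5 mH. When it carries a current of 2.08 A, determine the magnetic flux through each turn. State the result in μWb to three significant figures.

Φ_B ≈ 33.5 μWb

From L = NΦ_B/I, the flux per turn is Φ_B = LI/N.
Φ_B = (2.850×10^-2 H)(2.08 A)/1770 = 3.349×10^-5 Wb.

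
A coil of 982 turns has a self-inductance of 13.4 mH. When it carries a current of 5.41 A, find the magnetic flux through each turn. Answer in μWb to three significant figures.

Φ_B ≈ 73.8 μWb

From L = NΦ_B/I, the flux per turn is Φ_B = LI/N.
Φ_B = (1.340×10^-2 H)(5.41 A)/982 = 7.382×10^-5 Wb.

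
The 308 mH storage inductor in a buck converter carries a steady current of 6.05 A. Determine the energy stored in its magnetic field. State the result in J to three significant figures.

U ≈ 5.64 J

Stored magnetic energy: U = ½LI².
U = ½(0.308 H)(6.05 A)² = 5.637 J.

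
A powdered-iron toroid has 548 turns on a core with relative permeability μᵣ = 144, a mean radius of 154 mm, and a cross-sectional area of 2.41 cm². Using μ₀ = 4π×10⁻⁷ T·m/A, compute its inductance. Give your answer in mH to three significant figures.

For a thin toroid, L = μ₀μᵣN²A/(2πR).
L = (4π×10⁻⁷)(144)(548)²(2.410×10^-4) / (2π×0.154 m) = 1.353×10^-2 H.

L ≈ 13.5 mH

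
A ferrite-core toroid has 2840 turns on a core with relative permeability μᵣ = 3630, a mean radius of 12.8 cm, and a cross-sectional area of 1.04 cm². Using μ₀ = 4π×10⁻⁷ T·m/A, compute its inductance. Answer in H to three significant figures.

L ≈ 4.76 H

For a thin toroid, L = μ₀μᵣN²A/(2πR).
L = (4π×10⁻⁷)(3630)(2840)²(1.040×10^-4) / (2π×0.128 m) = 4.758 H.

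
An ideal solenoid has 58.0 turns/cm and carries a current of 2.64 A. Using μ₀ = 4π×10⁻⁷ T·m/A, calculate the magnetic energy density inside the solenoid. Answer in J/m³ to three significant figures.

u ≈ 147 J/m³

B = μ₀nI = (4π×10⁻⁷)(5.800×10^3)(2.64) = 1.924×10^-2 T.
u = B²/(2μ₀) = (1.924×10^-2)²/(2×4π×10⁻⁷) = 147.3 J/m³.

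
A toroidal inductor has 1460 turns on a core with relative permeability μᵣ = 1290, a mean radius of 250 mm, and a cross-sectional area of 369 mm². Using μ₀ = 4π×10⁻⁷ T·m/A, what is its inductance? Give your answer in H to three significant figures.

L ≈ 0.812 H

For a thin toroid, L = μ₀μᵣN²A/(2πR).
L = (4π×10⁻⁷)(1290)(1460)²(3.690×10^-4) / (2π×0.25 m) = 0.8117 H.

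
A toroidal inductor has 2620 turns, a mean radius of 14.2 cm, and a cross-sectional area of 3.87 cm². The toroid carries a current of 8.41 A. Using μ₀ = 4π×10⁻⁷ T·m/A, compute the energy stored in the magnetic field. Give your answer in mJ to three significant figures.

L = μ₀N²A/(2πR) = (4π×10⁻⁷)(2620)²(3.870×10^-4)/(2π×0.142) = 3.742×10^-3 H.
U = ½LI² = ½(3.742×10^-3)(8.41)² = 0.1323 J.

U ≈ 132 mJ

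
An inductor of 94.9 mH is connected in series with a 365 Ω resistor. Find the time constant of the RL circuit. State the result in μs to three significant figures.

τ ≈ 260 μs

τ = L/R = (9.490×10^-2 H)/(365 Ω) = 2.600×10^-4 s.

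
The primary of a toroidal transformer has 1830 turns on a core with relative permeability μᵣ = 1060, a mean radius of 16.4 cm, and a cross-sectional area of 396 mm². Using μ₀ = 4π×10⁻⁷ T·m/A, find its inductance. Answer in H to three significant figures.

L ≈ 1.71 H

For a thin toroid, L = μ₀μᵣN²A/(2πR).
L = (4π×10⁻⁷)(1060)(1830)²(3.960×10^-4) / (2π×0.164 m) = 1.714 H.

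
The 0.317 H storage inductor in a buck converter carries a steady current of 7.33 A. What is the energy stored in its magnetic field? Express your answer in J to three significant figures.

U ≈ 8.52 J

Stored magnetic energy: U = ½LI².
U = ½(0.317 H)(7.33 A)² = 8.516 J.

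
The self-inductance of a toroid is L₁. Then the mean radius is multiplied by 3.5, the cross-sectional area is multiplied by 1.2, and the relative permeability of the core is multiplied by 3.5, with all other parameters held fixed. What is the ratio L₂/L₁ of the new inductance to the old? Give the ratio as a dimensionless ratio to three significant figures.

For a toroid, L ∝ μᵣN²A/R.
L₂/L₁ = (3.5)^-1 × (1.2) × (3.5) = 1.20.

L₂/L₁ = 1.20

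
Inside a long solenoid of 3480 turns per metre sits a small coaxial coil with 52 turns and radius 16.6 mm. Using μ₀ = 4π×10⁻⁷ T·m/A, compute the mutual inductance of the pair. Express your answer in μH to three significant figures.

The outer solenoid produces a uniform field B₁ = μ₀n₁I₁ across the inner coil,
so the flux linkage is N₂Φ = N₂B₁A₂ = μ₀n₁N₂A₂·I₁, giving M = μ₀n₁N₂A₂.
A₂ = πr² = π(1.660×10^-2 m)² = 8.657×10^-4 m².
M = (4π×10⁻⁷)(3480)(52)(8.657×10^-4) = 1.969×10^-4 H.

M ≈ 197 μH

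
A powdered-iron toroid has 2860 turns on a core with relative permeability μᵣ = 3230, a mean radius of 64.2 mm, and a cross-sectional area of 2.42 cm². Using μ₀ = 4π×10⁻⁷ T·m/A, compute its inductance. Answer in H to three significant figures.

For a thin toroid, L = μ₀μᵣN²A/(2πR).
L = (4π×10⁻⁷)(3230)(2860)²(2.420×10^-4) / (2π×6.420×10^-2 m) = 19.92 H.

L ≈ 19.9 H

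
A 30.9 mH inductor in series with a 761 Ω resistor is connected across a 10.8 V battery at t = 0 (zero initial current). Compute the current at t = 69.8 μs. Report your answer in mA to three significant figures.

τ = L/R = 3.090×10^-2/761 = 4.060×10^-5 s; final current I_∞ = ε/R = 10.8/761 = 1.419×10^-2 A.
I(t) = I_∞(1 − e^(−t/τ)) with t/τ = 1.719.
I = (1.419×10^-2)(1 − e^(−1.719)) = 1.1648×10^-2 A.

I ≈ 11.6 mA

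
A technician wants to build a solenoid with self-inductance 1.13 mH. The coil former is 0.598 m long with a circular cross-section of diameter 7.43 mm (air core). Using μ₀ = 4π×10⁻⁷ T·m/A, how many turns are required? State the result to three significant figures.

A = π(d/2)² = π(3.715×10^-3 m)² = 4.336×10^-5 m².
From L = μ₀N²A/ℓ, N = √(Lℓ / (μ₀A)).
N = √[(1.130×10^-3)(0.598) / ((4π×10⁻⁷)×4.336×10^-5)] = √(1.240×10^7) ≈ 3521.7.

N ≈ 3520 turns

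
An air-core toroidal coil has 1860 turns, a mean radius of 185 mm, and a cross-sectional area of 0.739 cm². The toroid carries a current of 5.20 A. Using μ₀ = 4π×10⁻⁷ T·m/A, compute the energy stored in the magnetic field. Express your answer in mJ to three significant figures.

L = μ₀N²A/(2πR) = (4π×10⁻⁷)(1860)²(7.390×10^-5)/(2π×0.185) = 2.764×10^-4 H.
U = ½LI² = ½(2.764×10^-4)(5.20)² = 3.737×10^-3 J.

U ≈ 3.74 mJ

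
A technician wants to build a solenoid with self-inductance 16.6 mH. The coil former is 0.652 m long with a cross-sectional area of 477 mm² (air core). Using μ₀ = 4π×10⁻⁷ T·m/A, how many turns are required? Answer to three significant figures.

A = 477 mm² = 4.770×10^-4 m².
From L = μ₀N²A/ℓ, N = √(Lℓ / (μ₀A)).
N = √[(1.660×10^-2)(0.652) / ((4π×10⁻⁷)×4.770×10^-4)] = √(1.806×10^7) ≈ 4249.3.

N ≈ 4250 turns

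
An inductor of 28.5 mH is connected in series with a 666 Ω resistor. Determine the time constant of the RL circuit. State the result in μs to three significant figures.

τ ≈ 42.8 μs

τ = L/R = (2.850×10^-2 H)/(666 Ω) = 4.279×10^-5 s.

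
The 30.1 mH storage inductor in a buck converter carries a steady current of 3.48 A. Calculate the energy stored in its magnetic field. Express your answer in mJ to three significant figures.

Stored magnetic energy: U = ½LI².
U = ½(3.010×10^-2 H)(3.48 A)² = 0.1823 J.

U ≈ 182 mJ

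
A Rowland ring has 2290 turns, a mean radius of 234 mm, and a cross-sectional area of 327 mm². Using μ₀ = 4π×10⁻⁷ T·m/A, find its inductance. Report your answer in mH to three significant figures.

L ≈ 1.47 mH

For a thin toroid, L = μ₀N²A/(2πR).
L = (4π×10⁻⁷)(2290)²(3.270×10^-4) / (2π×0.234 m) = 1.466×10^-3 H.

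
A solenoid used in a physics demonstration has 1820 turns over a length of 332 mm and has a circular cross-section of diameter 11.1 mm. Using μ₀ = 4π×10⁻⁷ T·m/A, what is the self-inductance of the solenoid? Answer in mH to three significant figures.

L ≈ 1.21 mH

A = π(d/2)² = π(5.550×10^-3 m)² = 9.677×10^-5 m².
For a long solenoid, L = μ₀N²A/ℓ.
L = (4π×10⁻⁷)(1820)²(9.677×10^-5)/(0.332 m) = 1.213×10^-3 H.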